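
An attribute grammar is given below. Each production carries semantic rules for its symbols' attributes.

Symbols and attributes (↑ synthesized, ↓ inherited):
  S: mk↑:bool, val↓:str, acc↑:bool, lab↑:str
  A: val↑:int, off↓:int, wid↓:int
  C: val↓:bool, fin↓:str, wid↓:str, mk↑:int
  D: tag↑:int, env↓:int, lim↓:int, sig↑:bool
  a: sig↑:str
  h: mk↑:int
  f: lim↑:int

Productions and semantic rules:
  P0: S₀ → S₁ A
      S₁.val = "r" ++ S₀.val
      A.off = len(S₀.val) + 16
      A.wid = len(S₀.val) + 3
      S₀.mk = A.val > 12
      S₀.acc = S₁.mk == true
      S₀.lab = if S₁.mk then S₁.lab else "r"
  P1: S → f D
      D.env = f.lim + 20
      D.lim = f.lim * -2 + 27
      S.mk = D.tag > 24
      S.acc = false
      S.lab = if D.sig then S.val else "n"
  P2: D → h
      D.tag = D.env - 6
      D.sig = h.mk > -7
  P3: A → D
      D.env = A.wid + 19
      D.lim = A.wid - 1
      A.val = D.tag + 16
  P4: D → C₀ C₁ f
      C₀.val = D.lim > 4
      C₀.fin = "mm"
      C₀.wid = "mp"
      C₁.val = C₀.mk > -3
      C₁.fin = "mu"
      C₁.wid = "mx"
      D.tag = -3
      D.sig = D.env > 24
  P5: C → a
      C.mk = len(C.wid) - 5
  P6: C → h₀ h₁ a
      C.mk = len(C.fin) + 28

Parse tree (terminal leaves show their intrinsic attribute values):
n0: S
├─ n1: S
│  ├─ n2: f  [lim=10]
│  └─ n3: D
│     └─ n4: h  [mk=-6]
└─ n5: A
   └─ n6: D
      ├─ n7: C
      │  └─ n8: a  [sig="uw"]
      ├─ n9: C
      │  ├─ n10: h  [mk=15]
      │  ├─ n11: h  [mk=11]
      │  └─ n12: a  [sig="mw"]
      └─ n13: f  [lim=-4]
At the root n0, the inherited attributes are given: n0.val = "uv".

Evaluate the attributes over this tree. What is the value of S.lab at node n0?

1. n0.val = "uv"  [given at root]
2. n1.val = "ruv"  ["r" ++ S₀.val]
3. n2.lim = 10  [terminal]
4. n3.env = 30  [f.lim + 20]
5. n3.lim = 7  [f.lim * -2 + 27]
6. n4.mk = -6  [terminal]
7. n3.tag = 24  [D.env - 6]
8. n3.sig = true  [h.mk > -7]
9. n1.mk = false  [D.tag > 24]
10. n1.acc = false  [false]
11. n1.lab = "ruv"  [if D.sig then S.val else "n"]
12. n5.off = 18  [len(S₀.val) + 16]
13. n5.wid = 5  [len(S₀.val) + 3]
14. n6.env = 24  [A.wid + 19]
15. n6.lim = 4  [A.wid - 1]
16. n7.val = false  [D.lim > 4]
17. n7.fin = "mm"  ["mm"]
18. n7.wid = "mp"  ["mp"]
19. n8.sig = "uw"  [terminal]
20. n7.mk = -3  [len(C.wid) - 5]
21. n9.val = false  [C₀.mk > -3]
22. n9.fin = "mu"  ["mu"]
23. n9.wid = "mx"  ["mx"]
24. n10.mk = 15  [terminal]
25. n11.mk = 11  [terminal]
26. n12.sig = "mw"  [terminal]
27. n9.mk = 30  [len(C.fin) + 28]
28. n13.lim = -4  [terminal]
29. n6.tag = -3  [-3]
30. n6.sig = false  [D.env > 24]
31. n5.val = 13  [D.tag + 16]
32. n0.mk = true  [A.val > 12]
33. n0.acc = false  [S₁.mk == true]
34. n0.lab = "r"  [if S₁.mk then S₁.lab else "r"]

"r"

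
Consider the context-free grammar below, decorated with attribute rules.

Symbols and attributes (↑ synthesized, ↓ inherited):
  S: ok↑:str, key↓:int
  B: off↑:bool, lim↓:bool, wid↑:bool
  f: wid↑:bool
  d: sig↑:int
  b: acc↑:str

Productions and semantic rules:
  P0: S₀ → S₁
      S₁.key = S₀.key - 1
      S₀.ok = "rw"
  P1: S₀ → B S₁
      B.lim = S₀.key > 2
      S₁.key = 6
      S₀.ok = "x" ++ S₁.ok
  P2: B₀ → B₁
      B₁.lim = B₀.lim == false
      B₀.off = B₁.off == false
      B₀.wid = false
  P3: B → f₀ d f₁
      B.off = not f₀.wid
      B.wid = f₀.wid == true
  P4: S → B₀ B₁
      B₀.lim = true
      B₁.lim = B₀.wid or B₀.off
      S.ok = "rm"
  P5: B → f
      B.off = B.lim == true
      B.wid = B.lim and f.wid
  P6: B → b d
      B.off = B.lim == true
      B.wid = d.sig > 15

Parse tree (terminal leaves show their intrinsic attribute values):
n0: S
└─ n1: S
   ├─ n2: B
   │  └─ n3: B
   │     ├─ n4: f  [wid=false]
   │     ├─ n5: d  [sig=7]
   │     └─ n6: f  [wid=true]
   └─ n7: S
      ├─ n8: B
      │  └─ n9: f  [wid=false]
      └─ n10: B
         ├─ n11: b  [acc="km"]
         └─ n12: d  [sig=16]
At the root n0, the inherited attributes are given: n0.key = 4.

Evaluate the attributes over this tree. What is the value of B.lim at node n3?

false

1. n0.key = 4  [given at root]
2. n1.key = 3  [S₀.key - 1]
3. n2.lim = true  [S₀.key > 2]
4. n3.lim = false  [B₀.lim == false]
5. n4.wid = false  [terminal]
6. n5.sig = 7  [terminal]
7. n6.wid = true  [terminal]
8. n3.off = true  [not f₀.wid]
9. n3.wid = false  [f₀.wid == true]
10. n2.off = false  [B₁.off == false]
11. n2.wid = false  [false]
12. n7.key = 6  [6]
13. n8.lim = true  [true]
14. n9.wid = false  [terminal]
15. n8.off = true  [B.lim == true]
16. n8.wid = false  [B.lim and f.wid]
17. n10.lim = true  [B₀.wid or B₀.off]
18. n11.acc = "km"  [terminal]
19. n12.sig = 16  [terminal]
20. n10.off = true  [B.lim == true]
21. n10.wid = true  [d.sig > 15]
22. n7.ok = "rm"  ["rm"]
23. n1.ok = "xrm"  ["x" ++ S₁.ok]
24. n0.ok = "rw"  ["rw"]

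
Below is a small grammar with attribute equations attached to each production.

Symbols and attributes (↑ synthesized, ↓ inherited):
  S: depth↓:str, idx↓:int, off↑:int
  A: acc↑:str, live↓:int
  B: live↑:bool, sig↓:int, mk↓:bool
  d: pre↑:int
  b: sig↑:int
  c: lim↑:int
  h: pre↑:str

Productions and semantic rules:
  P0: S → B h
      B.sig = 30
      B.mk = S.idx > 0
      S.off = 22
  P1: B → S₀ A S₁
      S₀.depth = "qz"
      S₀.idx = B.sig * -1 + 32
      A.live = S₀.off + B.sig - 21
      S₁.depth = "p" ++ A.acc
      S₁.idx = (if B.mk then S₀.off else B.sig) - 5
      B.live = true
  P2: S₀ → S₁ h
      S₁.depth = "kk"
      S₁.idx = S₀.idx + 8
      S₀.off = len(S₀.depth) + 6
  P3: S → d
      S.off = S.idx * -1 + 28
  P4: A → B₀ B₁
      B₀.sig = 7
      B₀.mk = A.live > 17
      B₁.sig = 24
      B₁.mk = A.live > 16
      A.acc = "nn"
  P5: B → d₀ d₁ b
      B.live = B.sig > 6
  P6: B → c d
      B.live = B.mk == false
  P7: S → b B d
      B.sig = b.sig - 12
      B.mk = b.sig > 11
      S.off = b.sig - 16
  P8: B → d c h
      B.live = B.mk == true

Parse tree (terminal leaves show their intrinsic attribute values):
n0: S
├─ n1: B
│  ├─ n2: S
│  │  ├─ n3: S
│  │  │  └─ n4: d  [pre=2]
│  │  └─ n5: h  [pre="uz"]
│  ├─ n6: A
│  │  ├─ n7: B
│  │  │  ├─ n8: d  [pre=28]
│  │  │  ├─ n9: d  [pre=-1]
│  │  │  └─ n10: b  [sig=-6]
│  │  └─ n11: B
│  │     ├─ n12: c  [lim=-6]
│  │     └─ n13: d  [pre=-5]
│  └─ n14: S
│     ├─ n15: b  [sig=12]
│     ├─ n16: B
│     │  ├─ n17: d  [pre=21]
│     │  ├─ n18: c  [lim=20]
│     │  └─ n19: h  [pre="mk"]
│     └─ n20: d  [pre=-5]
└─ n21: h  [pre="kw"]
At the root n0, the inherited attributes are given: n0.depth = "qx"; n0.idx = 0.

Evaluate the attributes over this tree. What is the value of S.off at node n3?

18

1. n0.depth = "qx"  [given at root]
2. n0.idx = 0  [given at root]
3. n1.sig = 30  [30]
4. n1.mk = false  [S.idx > 0]
5. n2.depth = "qz"  ["qz"]
6. n2.idx = 2  [B.sig * -1 + 32]
7. n3.depth = "kk"  ["kk"]
8. n3.idx = 10  [S₀.idx + 8]
9. n4.pre = 2  [terminal]
10. n3.off = 18  [S.idx * -1 + 28]
11. n5.pre = "uz"  [terminal]
12. n2.off = 8  [len(S₀.depth) + 6]
13. n6.live = 17  [S₀.off + B.sig - 21]
14. n7.sig = 7  [7]
15. n7.mk = false  [A.live > 17]
16. n8.pre = 28  [terminal]
17. n9.pre = -1  [terminal]
18. n10.sig = -6  [terminal]
19. n7.live = true  [B.sig > 6]
20. n11.sig = 24  [24]
21. n11.mk = true  [A.live > 16]
22. n12.lim = -6  [terminal]
23. n13.pre = -5  [terminal]
24. n11.live = false  [B.mk == false]
25. n6.acc = "nn"  ["nn"]
26. n14.depth = "pnn"  ["p" ++ A.acc]
27. n14.idx = 25  [(if B.mk then S₀.off else B.sig) - 5]
28. n15.sig = 12  [terminal]
29. n16.sig = 0  [b.sig - 12]
30. n16.mk = true  [b.sig > 11]
31. n17.pre = 21  [terminal]
32. n18.lim = 20  [terminal]
33. n19.pre = "mk"  [terminal]
34. n16.live = true  [B.mk == true]
35. n20.pre = -5  [terminal]
36. n14.off = -4  [b.sig - 16]
37. n1.live = true  [true]
38. n21.pre = "kw"  [terminal]
39. n0.off = 22  [22]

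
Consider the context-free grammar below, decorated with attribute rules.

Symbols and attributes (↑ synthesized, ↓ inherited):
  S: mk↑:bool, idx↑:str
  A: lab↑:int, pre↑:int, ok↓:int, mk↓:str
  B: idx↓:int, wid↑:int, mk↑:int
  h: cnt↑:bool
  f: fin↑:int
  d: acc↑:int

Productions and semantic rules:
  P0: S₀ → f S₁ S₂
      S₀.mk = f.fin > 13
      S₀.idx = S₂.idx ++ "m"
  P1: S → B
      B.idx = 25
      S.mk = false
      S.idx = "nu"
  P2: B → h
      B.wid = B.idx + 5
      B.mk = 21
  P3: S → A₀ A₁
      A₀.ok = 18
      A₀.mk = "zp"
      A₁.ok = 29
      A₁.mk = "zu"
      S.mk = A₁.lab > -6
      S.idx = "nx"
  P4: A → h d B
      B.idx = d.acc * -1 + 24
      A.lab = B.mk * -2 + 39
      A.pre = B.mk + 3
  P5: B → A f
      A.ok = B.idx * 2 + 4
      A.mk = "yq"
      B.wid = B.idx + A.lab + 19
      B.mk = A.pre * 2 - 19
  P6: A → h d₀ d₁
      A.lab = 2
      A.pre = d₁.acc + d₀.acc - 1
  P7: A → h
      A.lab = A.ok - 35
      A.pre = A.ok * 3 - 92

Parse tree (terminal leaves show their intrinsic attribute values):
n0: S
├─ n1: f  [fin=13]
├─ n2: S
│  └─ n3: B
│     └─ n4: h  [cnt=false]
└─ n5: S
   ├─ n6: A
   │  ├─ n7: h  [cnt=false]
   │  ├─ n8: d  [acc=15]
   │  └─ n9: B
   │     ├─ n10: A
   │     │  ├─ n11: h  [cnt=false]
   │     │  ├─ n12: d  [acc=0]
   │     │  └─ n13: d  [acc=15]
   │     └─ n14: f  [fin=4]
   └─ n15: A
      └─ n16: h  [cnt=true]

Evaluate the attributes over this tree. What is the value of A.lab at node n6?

21

1. n1.fin = 13  [terminal]
2. n3.idx = 25  [25]
3. n4.cnt = false  [terminal]
4. n3.wid = 30  [B.idx + 5]
5. n3.mk = 21  [21]
6. n2.mk = false  [false]
7. n2.idx = "nu"  ["nu"]
8. n6.ok = 18  [18]
9. n6.mk = "zp"  ["zp"]
10. n7.cnt = false  [terminal]
11. n8.acc = 15  [terminal]
12. n9.idx = 9  [d.acc * -1 + 24]
13. n10.ok = 22  [B.idx * 2 + 4]
14. n10.mk = "yq"  ["yq"]
15. n11.cnt = false  [terminal]
16. n12.acc = 0  [terminal]
17. n13.acc = 15  [terminal]
18. n10.lab = 2  [2]
19. n10.pre = 14  [d₁.acc + d₀.acc - 1]
20. n14.fin = 4  [terminal]
21. n9.wid = 30  [B.idx + A.lab + 19]
22. n9.mk = 9  [A.pre * 2 - 19]
23. n6.lab = 21  [B.mk * -2 + 39]
24. n6.pre = 12  [B.mk + 3]
25. n15.ok = 29  [29]
26. n15.mk = "zu"  ["zu"]
27. n16.cnt = true  [terminal]
28. n15.lab = -6  [A.ok - 35]
29. n15.pre = -5  [A.ok * 3 - 92]
30. n5.mk = false  [A₁.lab > -6]
31. n5.idx = "nx"  ["nx"]
32. n0.mk = false  [f.fin > 13]
33. n0.idx = "nxm"  [S₂.idx ++ "m"]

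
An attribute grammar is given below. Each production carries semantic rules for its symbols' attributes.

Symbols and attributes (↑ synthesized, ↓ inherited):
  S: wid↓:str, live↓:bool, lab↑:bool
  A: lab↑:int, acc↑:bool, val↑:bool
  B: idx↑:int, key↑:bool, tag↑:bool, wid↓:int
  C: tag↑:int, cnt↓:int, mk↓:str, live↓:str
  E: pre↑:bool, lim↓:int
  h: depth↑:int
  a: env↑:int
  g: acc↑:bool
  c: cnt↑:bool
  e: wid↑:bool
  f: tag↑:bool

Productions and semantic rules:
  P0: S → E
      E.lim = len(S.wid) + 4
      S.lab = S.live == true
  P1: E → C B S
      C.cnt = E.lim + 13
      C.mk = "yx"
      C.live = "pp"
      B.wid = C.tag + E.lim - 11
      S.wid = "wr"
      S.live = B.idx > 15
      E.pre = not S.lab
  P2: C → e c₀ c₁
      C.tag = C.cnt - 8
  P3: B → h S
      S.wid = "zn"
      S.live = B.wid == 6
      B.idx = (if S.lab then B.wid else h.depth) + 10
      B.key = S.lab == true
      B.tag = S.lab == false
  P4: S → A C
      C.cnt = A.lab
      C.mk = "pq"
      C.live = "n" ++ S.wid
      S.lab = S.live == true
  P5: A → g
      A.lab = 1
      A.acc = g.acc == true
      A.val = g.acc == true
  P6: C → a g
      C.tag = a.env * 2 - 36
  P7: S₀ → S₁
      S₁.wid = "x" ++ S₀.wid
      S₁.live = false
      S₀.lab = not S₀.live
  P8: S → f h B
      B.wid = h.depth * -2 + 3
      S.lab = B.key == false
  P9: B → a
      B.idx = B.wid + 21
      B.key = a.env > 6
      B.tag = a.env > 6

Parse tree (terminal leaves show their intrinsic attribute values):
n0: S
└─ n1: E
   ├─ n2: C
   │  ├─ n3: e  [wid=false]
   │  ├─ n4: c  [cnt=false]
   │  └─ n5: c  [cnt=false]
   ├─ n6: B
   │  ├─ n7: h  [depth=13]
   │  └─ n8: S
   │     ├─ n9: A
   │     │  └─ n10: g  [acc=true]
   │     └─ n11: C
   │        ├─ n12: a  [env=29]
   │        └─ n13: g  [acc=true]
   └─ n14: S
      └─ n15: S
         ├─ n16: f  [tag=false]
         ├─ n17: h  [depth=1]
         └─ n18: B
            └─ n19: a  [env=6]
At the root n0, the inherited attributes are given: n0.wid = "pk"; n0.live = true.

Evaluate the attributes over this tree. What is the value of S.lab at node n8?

true

1. n0.wid = "pk"  [given at root]
2. n0.live = true  [given at root]
3. n1.lim = 6  [len(S.wid) + 4]
4. n2.cnt = 19  [E.lim + 13]
5. n2.mk = "yx"  ["yx"]
6. n2.live = "pp"  ["pp"]
7. n3.wid = false  [terminal]
8. n4.cnt = false  [terminal]
9. n5.cnt = false  [terminal]
10. n2.tag = 11  [C.cnt - 8]
11. n6.wid = 6  [C.tag + E.lim - 11]
12. n7.depth = 13  [terminal]
13. n8.wid = "zn"  ["zn"]
14. n8.live = true  [B.wid == 6]
15. n10.acc = true  [terminal]
16. n9.lab = 1  [1]
17. n9.acc = true  [g.acc == true]
18. n9.val = true  [g.acc == true]
19. n11.cnt = 1  [A.lab]
20. n11.mk = "pq"  ["pq"]
21. n11.live = "nzn"  ["n" ++ S.wid]
22. n12.env = 29  [terminal]
23. n13.acc = true  [terminal]
24. n11.tag = 22  [a.env * 2 - 36]
25. n8.lab = true  [S.live == true]
26. n6.idx = 16  [(if S.lab then B.wid else h.depth) + 10]
27. n6.key = true  [S.lab == true]
28. n6.tag = false  [S.lab == false]
29. n14.wid = "wr"  ["wr"]
30. n14.live = true  [B.idx > 15]
31. n15.wid = "xwr"  ["x" ++ S₀.wid]
32. n15.live = false  [false]
33. n16.tag = false  [terminal]
34. n17.depth = 1  [terminal]
35. n18.wid = 1  [h.depth * -2 + 3]
36. n19.env = 6  [terminal]
37. n18.idx = 22  [B.wid + 21]
38. n18.key = false  [a.env > 6]
39. n18.tag = false  [a.env > 6]
40. n15.lab = true  [B.key == false]
41. n14.lab = false  [not S₀.live]
42. n1.pre = true  [not S.lab]
43. n0.lab = true  [S.live == true]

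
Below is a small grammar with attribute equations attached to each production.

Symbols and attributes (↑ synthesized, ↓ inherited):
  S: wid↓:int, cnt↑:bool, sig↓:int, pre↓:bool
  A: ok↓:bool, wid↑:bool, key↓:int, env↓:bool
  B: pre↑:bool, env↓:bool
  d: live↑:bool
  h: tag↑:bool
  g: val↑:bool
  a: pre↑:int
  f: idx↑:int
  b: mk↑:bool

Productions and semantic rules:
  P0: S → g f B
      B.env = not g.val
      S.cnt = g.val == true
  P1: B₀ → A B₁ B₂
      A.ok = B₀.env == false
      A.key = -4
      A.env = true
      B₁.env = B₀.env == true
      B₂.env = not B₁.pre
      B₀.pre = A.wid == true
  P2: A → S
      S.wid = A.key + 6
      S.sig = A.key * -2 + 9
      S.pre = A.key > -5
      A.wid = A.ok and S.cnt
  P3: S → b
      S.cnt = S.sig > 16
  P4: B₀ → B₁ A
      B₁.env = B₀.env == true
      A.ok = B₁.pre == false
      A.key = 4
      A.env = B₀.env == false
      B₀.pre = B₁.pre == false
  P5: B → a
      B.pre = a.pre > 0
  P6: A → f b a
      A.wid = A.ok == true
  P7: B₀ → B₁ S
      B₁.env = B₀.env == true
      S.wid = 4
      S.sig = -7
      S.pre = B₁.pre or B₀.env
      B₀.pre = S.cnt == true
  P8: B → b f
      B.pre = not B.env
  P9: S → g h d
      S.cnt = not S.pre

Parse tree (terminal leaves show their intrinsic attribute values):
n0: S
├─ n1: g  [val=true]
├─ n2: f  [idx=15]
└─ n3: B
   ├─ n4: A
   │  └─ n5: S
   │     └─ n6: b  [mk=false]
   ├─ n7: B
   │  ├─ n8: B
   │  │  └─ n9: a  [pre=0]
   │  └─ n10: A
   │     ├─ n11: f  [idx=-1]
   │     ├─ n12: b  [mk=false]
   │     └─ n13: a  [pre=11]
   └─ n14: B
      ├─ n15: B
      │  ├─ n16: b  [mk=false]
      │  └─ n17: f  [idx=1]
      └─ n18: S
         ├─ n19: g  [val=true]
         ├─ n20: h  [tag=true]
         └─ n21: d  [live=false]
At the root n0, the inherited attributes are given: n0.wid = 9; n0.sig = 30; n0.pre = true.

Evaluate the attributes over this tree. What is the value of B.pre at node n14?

1. n0.wid = 9  [given at root]
2. n0.sig = 30  [given at root]
3. n0.pre = true  [given at root]
4. n1.val = true  [terminal]
5. n2.idx = 15  [terminal]
6. n3.env = false  [not g.val]
7. n4.ok = true  [B₀.env == false]
8. n4.key = -4  [-4]
9. n4.env = true  [true]
10. n5.wid = 2  [A.key + 6]
11. n5.sig = 17  [A.key * -2 + 9]
12. n5.pre = true  [A.key > -5]
13. n6.mk = false  [terminal]
14. n5.cnt = true  [S.sig > 16]
15. n4.wid = true  [A.ok and S.cnt]
16. n7.env = false  [B₀.env == true]
17. n8.env = false  [B₀.env == true]
18. n9.pre = 0  [terminal]
19. n8.pre = false  [a.pre > 0]
20. n10.ok = true  [B₁.pre == false]
21. n10.key = 4  [4]
22. n10.env = true  [B₀.env == false]
23. n11.idx = -1  [terminal]
24. n12.mk = false  [terminal]
25. n13.pre = 11  [terminal]
26. n10.wid = true  [A.ok == true]
27. n7.pre = true  [B₁.pre == false]
28. n14.env = false  [not B₁.pre]
29. n15.env = false  [B₀.env == true]
30. n16.mk = false  [terminal]
31. n17.idx = 1  [terminal]
32. n15.pre = true  [not B.env]
33. n18.wid = 4  [4]
34. n18.sig = -7  [-7]
35. n18.pre = true  [B₁.pre or B₀.env]
36. n19.val = true  [terminal]
37. n20.tag = true  [terminal]
38. n21.live = false  [terminal]
39. n18.cnt = false  [not S.pre]
40. n14.pre = false  [S.cnt == true]
41. n3.pre = true  [A.wid == true]
42. n0.cnt = true  [g.val == true]

false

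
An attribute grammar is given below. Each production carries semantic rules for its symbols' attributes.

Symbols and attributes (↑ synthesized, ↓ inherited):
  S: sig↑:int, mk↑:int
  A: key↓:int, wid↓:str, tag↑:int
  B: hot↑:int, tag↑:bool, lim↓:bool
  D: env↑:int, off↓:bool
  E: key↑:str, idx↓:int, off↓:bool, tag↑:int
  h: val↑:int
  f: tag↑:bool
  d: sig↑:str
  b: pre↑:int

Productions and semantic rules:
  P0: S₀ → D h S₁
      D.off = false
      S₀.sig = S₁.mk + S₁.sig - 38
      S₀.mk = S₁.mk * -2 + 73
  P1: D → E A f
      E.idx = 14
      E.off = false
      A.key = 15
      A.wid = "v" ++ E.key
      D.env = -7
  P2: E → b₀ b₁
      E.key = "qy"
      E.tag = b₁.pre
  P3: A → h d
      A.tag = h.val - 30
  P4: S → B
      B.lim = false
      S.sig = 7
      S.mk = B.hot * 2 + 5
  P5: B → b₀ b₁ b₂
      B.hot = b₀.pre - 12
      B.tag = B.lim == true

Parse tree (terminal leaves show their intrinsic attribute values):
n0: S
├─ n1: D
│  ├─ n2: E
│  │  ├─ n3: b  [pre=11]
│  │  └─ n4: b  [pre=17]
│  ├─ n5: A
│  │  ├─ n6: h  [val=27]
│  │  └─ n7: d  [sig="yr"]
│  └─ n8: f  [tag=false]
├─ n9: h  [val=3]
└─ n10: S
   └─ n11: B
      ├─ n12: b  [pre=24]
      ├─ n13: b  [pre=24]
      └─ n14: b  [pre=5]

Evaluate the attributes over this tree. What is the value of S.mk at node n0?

1. n1.off = false  [false]
2. n2.idx = 14  [14]
3. n2.off = false  [false]
4. n3.pre = 11  [terminal]
5. n4.pre = 17  [terminal]
6. n2.key = "qy"  ["qy"]
7. n2.tag = 17  [b₁.pre]
8. n5.key = 15  [15]
9. n5.wid = "vqy"  ["v" ++ E.key]
10. n6.val = 27  [terminal]
11. n7.sig = "yr"  [terminal]
12. n5.tag = -3  [h.val - 30]
13. n8.tag = false  [terminal]
14. n1.env = -7  [-7]
15. n9.val = 3  [terminal]
16. n11.lim = false  [false]
17. n12.pre = 24  [terminal]
18. n13.pre = 24  [terminal]
19. n14.pre = 5  [terminal]
20. n11.hot = 12  [b₀.pre - 12]
21. n11.tag = false  [B.lim == true]
22. n10.sig = 7  [7]
23. n10.mk = 29  [B.hot * 2 + 5]
24. n0.sig = -2  [S₁.mk + S₁.sig - 38]
25. n0.mk = 15  [S₁.mk * -2 + 73]

15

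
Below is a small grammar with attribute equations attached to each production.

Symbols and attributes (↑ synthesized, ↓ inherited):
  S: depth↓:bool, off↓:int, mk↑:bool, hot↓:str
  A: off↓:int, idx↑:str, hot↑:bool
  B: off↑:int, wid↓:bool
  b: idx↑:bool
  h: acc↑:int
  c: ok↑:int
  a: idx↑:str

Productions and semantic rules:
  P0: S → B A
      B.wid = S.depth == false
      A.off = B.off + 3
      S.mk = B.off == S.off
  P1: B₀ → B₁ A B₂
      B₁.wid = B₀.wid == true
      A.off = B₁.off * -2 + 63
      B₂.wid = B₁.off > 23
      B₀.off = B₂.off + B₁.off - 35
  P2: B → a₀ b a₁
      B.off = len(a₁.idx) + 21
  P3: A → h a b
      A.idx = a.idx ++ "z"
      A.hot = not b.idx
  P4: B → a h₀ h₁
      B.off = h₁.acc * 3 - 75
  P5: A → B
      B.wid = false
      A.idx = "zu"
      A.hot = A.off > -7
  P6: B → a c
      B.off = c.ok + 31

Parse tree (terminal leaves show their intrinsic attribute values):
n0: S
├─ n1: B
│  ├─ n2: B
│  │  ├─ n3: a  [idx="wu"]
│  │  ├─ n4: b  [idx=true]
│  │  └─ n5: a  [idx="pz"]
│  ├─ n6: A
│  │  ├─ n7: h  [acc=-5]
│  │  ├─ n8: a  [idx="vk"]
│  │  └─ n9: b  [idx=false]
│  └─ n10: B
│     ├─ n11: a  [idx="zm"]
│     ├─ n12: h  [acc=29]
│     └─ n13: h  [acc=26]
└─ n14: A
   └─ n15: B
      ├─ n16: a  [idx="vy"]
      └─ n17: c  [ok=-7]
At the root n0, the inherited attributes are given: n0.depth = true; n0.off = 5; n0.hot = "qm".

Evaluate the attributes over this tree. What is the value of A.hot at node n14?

true

1. n0.depth = true  [given at root]
2. n0.off = 5  [given at root]
3. n0.hot = "qm"  [given at root]
4. n1.wid = false  [S.depth == false]
5. n2.wid = false  [B₀.wid == true]
6. n3.idx = "wu"  [terminal]
7. n4.idx = true  [terminal]
8. n5.idx = "pz"  [terminal]
9. n2.off = 23  [len(a₁.idx) + 21]
10. n6.off = 17  [B₁.off * -2 + 63]
11. n7.acc = -5  [terminal]
12. n8.idx = "vk"  [terminal]
13. n9.idx = false  [terminal]
14. n6.idx = "vkz"  [a.idx ++ "z"]
15. n6.hot = true  [not b.idx]
16. n10.wid = false  [B₁.off > 23]
17. n11.idx = "zm"  [terminal]
18. n12.acc = 29  [terminal]
19. n13.acc = 26  [terminal]
20. n10.off = 3  [h₁.acc * 3 - 75]
21. n1.off = -9  [B₂.off + B₁.off - 35]
22. n14.off = -6  [B.off + 3]
23. n15.wid = false  [false]
24. n16.idx = "vy"  [terminal]
25. n17.ok = -7  [terminal]
26. n15.off = 24  [c.ok + 31]
27. n14.idx = "zu"  ["zu"]
28. n14.hot = true  [A.off > -7]
29. n0.mk = false  [B.off == S.off]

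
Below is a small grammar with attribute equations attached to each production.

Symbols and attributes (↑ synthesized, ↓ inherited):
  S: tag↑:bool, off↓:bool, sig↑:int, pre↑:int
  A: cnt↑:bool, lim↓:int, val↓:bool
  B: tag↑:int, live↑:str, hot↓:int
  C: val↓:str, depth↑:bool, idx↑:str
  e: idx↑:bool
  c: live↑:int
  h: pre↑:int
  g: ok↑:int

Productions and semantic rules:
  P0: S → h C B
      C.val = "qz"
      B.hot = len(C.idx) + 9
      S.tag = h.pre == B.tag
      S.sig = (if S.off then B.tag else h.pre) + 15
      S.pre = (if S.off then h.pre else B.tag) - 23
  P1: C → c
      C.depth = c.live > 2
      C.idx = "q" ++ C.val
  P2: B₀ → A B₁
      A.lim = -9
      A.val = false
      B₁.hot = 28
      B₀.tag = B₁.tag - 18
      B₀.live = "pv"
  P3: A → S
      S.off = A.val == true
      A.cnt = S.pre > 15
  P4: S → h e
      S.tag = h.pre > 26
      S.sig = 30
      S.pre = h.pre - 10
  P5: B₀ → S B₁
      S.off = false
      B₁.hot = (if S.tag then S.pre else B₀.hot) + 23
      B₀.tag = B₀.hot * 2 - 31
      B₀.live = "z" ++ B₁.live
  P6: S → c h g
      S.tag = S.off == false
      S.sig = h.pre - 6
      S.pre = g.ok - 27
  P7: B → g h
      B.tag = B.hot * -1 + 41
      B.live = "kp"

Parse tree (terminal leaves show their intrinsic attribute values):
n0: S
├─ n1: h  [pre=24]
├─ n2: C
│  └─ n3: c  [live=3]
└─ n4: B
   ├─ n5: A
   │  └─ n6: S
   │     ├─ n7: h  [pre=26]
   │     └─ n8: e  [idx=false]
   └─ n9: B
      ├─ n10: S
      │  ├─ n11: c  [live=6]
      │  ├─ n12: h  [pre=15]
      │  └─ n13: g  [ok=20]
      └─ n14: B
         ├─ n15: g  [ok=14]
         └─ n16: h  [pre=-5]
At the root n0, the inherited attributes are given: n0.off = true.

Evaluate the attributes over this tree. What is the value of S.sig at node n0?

22

1. n0.off = true  [given at root]
2. n1.pre = 24  [terminal]
3. n2.val = "qz"  ["qz"]
4. n3.live = 3  [terminal]
5. n2.depth = true  [c.live > 2]
6. n2.idx = "qqz"  ["q" ++ C.val]
7. n4.hot = 12  [len(C.idx) + 9]
8. n5.lim = -9  [-9]
9. n5.val = false  [false]
10. n6.off = false  [A.val == true]
11. n7.pre = 26  [terminal]
12. n8.idx = false  [terminal]
13. n6.tag = false  [h.pre > 26]
14. n6.sig = 30  [30]
15. n6.pre = 16  [h.pre - 10]
16. n5.cnt = true  [S.pre > 15]
17. n9.hot = 28  [28]
18. n10.off = false  [false]
19. n11.live = 6  [terminal]
20. n12.pre = 15  [terminal]
21. n13.ok = 20  [terminal]
22. n10.tag = true  [S.off == false]
23. n10.sig = 9  [h.pre - 6]
24. n10.pre = -7  [g.ok - 27]
25. n14.hot = 16  [(if S.tag then S.pre else B₀.hot) + 23]
26. n15.ok = 14  [terminal]
27. n16.pre = -5  [terminal]
28. n14.tag = 25  [B.hot * -1 + 41]
29. n14.live = "kp"  ["kp"]
30. n9.tag = 25  [B₀.hot * 2 - 31]
31. n9.live = "zkp"  ["z" ++ B₁.live]
32. n4.tag = 7  [B₁.tag - 18]
33. n4.live = "pv"  ["pv"]
34. n0.tag = false  [h.pre == B.tag]
35. n0.sig = 22  [(if S.off then B.tag else h.pre) + 15]
36. n0.pre = 1  [(if S.off then h.pre else B.tag) - 23]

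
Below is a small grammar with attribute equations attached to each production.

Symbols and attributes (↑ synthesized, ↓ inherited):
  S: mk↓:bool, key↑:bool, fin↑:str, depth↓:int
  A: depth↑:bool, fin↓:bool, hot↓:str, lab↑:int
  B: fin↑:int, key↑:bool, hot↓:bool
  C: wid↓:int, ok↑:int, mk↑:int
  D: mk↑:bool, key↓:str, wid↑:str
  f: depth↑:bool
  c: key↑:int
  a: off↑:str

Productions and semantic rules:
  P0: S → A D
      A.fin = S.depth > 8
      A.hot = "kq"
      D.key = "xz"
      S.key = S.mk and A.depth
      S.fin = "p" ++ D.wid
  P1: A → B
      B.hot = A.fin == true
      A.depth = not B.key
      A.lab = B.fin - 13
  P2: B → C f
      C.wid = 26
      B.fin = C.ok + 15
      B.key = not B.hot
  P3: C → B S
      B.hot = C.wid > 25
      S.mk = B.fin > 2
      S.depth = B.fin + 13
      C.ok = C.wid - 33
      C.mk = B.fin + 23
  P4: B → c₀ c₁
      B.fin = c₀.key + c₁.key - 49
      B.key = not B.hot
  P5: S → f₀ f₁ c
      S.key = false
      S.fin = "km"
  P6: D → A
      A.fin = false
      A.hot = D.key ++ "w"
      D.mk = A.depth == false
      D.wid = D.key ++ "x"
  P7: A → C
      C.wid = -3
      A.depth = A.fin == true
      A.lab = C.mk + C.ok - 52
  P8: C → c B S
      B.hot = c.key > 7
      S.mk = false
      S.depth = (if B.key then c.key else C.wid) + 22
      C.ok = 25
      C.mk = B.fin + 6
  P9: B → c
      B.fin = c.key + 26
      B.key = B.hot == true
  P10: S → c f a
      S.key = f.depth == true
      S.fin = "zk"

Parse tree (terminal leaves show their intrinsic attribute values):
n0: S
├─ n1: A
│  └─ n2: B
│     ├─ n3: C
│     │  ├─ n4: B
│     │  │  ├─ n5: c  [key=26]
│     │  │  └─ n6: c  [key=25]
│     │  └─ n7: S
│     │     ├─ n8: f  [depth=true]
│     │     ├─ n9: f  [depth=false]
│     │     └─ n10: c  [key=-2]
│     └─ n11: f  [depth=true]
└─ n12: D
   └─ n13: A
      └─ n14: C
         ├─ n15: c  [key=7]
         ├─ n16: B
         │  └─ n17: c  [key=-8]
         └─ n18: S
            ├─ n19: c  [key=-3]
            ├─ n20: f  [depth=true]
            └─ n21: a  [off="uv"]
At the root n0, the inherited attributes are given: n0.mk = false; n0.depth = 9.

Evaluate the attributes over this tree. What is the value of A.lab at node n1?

1. n0.mk = false  [given at root]
2. n0.depth = 9  [given at root]
3. n1.fin = true  [S.depth > 8]
4. n1.hot = "kq"  ["kq"]
5. n2.hot = true  [A.fin == true]
6. n3.wid = 26  [26]
7. n4.hot = true  [C.wid > 25]
8. n5.key = 26  [terminal]
9. n6.key = 25  [terminal]
10. n4.fin = 2  [c₀.key + c₁.key - 49]
11. n4.key = false  [not B.hot]
12. n7.mk = false  [B.fin > 2]
13. n7.depth = 15  [B.fin + 13]
14. n8.depth = true  [terminal]
15. n9.depth = false  [terminal]
16. n10.key = -2  [terminal]
17. n7.key = false  [false]
18. n7.fin = "km"  ["km"]
19. n3.ok = -7  [C.wid - 33]
20. n3.mk = 25  [B.fin + 23]
21. n11.depth = true  [terminal]
22. n2.fin = 8  [C.ok + 15]
23. n2.key = false  [not B.hot]
24. n1.depth = true  [not B.key]
25. n1.lab = -5  [B.fin - 13]
26. n12.key = "xz"  ["xz"]
27. n13.fin = false  [false]
28. n13.hot = "xzw"  [D.key ++ "w"]
29. n14.wid = -3  [-3]
30. n15.key = 7  [terminal]
31. n16.hot = false  [c.key > 7]
32. n17.key = -8  [terminal]
33. n16.fin = 18  [c.key + 26]
34. n16.key = false  [B.hot == true]
35. n18.mk = false  [false]
36. n18.depth = 19  [(if B.key then c.key else C.wid) + 22]
37. n19.key = -3  [terminal]
38. n20.depth = true  [terminal]
39. n21.off = "uv"  [terminal]
40. n18.key = true  [f.depth == true]
41. n18.fin = "zk"  ["zk"]
42. n14.ok = 25  [25]
43. n14.mk = 24  [B.fin + 6]
44. n13.depth = false  [A.fin == true]
45. n13.lab = -3  [C.mk + C.ok - 52]
46. n12.mk = true  [A.depth == false]
47. n12.wid = "xzx"  [D.key ++ "x"]
48. n0.key = false  [S.mk and A.depth]
49. n0.fin = "pxzx"  ["p" ++ D.wid]

-5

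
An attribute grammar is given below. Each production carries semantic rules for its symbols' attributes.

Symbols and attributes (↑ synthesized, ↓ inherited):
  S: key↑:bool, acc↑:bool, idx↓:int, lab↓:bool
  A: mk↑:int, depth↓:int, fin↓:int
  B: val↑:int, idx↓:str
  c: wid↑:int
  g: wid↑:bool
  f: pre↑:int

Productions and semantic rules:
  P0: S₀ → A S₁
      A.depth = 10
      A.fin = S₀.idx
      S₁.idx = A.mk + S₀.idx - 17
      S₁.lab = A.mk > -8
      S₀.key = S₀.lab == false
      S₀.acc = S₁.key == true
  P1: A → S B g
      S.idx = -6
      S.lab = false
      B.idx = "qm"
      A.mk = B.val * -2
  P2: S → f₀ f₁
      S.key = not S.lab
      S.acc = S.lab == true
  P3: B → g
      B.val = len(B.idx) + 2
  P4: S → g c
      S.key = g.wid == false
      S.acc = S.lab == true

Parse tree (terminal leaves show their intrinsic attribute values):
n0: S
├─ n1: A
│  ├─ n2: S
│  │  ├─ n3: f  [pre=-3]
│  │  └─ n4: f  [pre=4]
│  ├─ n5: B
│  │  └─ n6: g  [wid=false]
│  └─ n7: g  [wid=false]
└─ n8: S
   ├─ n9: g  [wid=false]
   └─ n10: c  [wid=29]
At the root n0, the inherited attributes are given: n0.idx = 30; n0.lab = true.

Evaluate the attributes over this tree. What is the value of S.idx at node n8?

1. n0.idx = 30  [given at root]
2. n0.lab = true  [given at root]
3. n1.depth = 10  [10]
4. n1.fin = 30  [S₀.idx]
5. n2.idx = -6  [-6]
6. n2.lab = false  [false]
7. n3.pre = -3  [terminal]
8. n4.pre = 4  [terminal]
9. n2.key = true  [not S.lab]
10. n2.acc = false  [S.lab == true]
11. n5.idx = "qm"  ["qm"]
12. n6.wid = false  [terminal]
13. n5.val = 4  [len(B.idx) + 2]
14. n7.wid = false  [terminal]
15. n1.mk = -8  [B.val * -2]
16. n8.idx = 5  [A.mk + S₀.idx - 17]
17. n8.lab = false  [A.mk > -8]
18. n9.wid = false  [terminal]
19. n10.wid = 29  [terminal]
20. n8.key = true  [g.wid == false]
21. n8.acc = false  [S.lab == true]
22. n0.key = false  [S₀.lab == false]
23. n0.acc = true  [S₁.key == true]

5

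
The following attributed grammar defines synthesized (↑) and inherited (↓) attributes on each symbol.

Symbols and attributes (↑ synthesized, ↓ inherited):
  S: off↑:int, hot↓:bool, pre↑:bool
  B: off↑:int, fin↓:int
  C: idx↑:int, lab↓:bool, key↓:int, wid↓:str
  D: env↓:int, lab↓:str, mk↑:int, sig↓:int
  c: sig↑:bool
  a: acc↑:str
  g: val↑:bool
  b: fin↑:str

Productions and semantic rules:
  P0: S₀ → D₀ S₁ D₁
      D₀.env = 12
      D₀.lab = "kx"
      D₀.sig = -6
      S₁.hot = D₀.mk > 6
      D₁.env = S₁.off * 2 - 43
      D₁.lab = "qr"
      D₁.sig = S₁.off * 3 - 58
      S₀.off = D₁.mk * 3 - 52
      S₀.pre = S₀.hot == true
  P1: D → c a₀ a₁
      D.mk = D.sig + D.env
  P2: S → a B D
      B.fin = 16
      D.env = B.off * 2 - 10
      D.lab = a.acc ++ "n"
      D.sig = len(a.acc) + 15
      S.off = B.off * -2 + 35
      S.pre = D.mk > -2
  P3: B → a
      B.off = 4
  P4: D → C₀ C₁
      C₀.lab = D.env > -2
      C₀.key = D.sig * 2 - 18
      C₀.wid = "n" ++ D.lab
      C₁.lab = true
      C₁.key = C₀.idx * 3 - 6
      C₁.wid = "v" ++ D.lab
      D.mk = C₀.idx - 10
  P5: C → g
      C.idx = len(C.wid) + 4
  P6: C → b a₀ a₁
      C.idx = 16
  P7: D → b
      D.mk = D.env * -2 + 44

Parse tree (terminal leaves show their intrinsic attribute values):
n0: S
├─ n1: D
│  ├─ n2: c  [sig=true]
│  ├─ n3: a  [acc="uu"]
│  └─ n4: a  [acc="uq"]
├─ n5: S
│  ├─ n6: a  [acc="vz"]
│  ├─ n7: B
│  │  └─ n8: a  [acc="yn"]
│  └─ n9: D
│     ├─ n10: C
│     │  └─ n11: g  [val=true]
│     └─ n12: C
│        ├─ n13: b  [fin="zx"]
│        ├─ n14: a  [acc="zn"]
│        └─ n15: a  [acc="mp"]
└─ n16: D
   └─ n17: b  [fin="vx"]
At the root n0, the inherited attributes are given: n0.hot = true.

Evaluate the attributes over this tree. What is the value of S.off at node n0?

14

1. n0.hot = true  [given at root]
2. n1.env = 12  [12]
3. n1.lab = "kx"  ["kx"]
4. n1.sig = -6  [-6]
5. n2.sig = true  [terminal]
6. n3.acc = "uu"  [terminal]
7. n4.acc = "uq"  [terminal]
8. n1.mk = 6  [D.sig + D.env]
9. n5.hot = false  [D₀.mk > 6]
10. n6.acc = "vz"  [terminal]
11. n7.fin = 16  [16]
12. n8.acc = "yn"  [terminal]
13. n7.off = 4  [4]
14. n9.env = -2  [B.off * 2 - 10]
15. n9.lab = "vzn"  [a.acc ++ "n"]
16. n9.sig = 17  [len(a.acc) + 15]
17. n10.lab = false  [D.env > -2]
18. n10.key = 16  [D.sig * 2 - 18]
19. n10.wid = "nvzn"  ["n" ++ D.lab]
20. n11.val = true  [terminal]
21. n10.idx = 8  [len(C.wid) + 4]
22. n12.lab = true  [true]
23. n12.key = 18  [C₀.idx * 3 - 6]
24. n12.wid = "vvzn"  ["v" ++ D.lab]
25. n13.fin = "zx"  [terminal]
26. n14.acc = "zn"  [terminal]
27. n15.acc = "mp"  [terminal]
28. n12.idx = 16  [16]
29. n9.mk = -2  [C₀.idx - 10]
30. n5.off = 27  [B.off * -2 + 35]
31. n5.pre = false  [D.mk > -2]
32. n16.env = 11  [S₁.off * 2 - 43]
33. n16.lab = "qr"  ["qr"]
34. n16.sig = 23  [S₁.off * 3 - 58]
35. n17.fin = "vx"  [terminal]
36. n16.mk = 22  [D.env * -2 + 44]
37. n0.off = 14  [D₁.mk * 3 - 52]
38. n0.pre = true  [S₀.hot == true]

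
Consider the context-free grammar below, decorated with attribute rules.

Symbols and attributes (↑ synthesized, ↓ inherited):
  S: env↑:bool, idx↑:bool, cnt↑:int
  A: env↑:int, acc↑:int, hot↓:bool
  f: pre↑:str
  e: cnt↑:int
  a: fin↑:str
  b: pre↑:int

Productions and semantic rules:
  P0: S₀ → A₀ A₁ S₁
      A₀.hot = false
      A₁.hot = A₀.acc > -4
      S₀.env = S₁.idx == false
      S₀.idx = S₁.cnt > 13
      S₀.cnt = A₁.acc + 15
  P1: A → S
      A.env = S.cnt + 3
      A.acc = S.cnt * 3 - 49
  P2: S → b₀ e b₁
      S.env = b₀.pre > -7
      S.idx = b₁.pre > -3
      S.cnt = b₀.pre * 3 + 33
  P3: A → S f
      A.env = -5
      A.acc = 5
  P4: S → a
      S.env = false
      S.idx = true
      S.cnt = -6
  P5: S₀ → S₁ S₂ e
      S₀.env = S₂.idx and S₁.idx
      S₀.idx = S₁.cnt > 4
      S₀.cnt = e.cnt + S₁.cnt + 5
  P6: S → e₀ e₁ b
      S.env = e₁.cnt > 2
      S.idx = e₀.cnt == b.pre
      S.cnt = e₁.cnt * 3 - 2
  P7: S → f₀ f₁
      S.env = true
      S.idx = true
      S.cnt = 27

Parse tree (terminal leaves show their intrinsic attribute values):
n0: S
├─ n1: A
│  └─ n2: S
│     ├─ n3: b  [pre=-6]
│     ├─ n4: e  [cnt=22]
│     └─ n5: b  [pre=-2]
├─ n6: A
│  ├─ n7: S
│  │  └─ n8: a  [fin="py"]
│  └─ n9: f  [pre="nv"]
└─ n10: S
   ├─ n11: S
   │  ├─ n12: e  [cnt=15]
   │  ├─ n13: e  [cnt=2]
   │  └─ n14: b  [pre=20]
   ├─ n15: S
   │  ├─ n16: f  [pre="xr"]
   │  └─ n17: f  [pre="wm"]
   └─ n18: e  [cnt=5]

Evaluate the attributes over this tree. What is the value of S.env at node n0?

1. n1.hot = false  [false]
2. n3.pre = -6  [terminal]
3. n4.cnt = 22  [terminal]
4. n5.pre = -2  [terminal]
5. n2.env = true  [b₀.pre > -7]
6. n2.idx = true  [b₁.pre > -3]
7. n2.cnt = 15  [b₀.pre * 3 + 33]
8. n1.env = 18  [S.cnt + 3]
9. n1.acc = -4  [S.cnt * 3 - 49]
10. n6.hot = false  [A₀.acc > -4]
11. n8.fin = "py"  [terminal]
12. n7.env = false  [false]
13. n7.idx = true  [true]
14. n7.cnt = -6  [-6]
15. n9.pre = "nv"  [terminal]
16. n6.env = -5  [-5]
17. n6.acc = 5  [5]
18. n12.cnt = 15  [terminal]
19. n13.cnt = 2  [terminal]
20. n14.pre = 20  [terminal]
21. n11.env = false  [e₁.cnt > 2]
22. n11.idx = false  [e₀.cnt == b.pre]
23. n11.cnt = 4  [e₁.cnt * 3 - 2]
24. n16.pre = "xr"  [terminal]
25. n17.pre = "wm"  [terminal]
26. n15.env = true  [true]
27. n15.idx = true  [true]
28. n15.cnt = 27  [27]
29. n18.cnt = 5  [terminal]
30. n10.env = false  [S₂.idx and S₁.idx]
31. n10.idx = false  [S₁.cnt > 4]
32. n10.cnt = 14  [e.cnt + S₁.cnt + 5]
33. n0.env = true  [S₁.idx == false]
34. n0.idx = true  [S₁.cnt > 13]
35. n0.cnt = 20  [A₁.acc + 15]

true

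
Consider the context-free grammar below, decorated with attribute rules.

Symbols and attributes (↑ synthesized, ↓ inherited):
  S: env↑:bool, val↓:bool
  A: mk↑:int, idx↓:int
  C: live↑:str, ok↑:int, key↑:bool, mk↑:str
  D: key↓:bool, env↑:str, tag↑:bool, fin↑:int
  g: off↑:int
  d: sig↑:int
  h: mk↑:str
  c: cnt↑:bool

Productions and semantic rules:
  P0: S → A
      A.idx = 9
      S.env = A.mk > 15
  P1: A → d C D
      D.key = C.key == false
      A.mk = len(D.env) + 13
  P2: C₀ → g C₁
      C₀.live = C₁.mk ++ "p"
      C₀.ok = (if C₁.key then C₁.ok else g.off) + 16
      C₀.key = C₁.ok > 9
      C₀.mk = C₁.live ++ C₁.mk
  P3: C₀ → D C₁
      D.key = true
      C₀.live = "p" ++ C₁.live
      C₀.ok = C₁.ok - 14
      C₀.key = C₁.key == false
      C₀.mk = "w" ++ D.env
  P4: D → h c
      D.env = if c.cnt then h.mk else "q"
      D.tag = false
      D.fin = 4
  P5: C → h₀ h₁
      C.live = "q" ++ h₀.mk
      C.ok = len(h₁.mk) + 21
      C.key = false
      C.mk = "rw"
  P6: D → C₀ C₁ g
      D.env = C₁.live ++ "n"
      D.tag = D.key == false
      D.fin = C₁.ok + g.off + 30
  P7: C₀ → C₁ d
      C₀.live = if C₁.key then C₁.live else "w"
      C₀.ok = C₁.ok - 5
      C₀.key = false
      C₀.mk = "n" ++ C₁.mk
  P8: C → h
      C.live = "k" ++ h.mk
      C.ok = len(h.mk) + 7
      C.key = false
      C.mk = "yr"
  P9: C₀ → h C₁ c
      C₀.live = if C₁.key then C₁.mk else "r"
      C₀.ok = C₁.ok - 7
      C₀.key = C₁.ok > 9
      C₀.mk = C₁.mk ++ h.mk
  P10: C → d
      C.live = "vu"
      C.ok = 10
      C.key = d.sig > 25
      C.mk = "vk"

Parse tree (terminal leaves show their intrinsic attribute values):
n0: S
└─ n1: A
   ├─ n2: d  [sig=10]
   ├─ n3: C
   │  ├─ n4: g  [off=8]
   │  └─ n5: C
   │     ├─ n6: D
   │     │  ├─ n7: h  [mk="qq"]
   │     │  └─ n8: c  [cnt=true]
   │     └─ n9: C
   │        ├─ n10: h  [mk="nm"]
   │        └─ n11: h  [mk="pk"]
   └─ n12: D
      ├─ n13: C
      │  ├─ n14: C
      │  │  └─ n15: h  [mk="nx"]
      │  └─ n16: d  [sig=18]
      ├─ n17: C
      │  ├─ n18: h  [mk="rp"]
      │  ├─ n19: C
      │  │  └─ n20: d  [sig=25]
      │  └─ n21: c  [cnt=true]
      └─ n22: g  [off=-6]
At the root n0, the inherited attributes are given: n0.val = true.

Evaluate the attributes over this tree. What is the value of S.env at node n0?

1. n0.val = true  [given at root]
2. n1.idx = 9  [9]
3. n2.sig = 10  [terminal]
4. n4.off = 8  [terminal]
5. n6.key = true  [true]
6. n7.mk = "qq"  [terminal]
7. n8.cnt = true  [terminal]
8. n6.env = "qq"  [if c.cnt then h.mk else "q"]
9. n6.tag = false  [false]
10. n6.fin = 4  [4]
11. n10.mk = "nm"  [terminal]
12. n11.mk = "pk"  [terminal]
13. n9.live = "qnm"  ["q" ++ h₀.mk]
14. n9.ok = 23  [len(h₁.mk) + 21]
15. n9.key = false  [false]
16. n9.mk = "rw"  ["rw"]
17. n5.live = "pqnm"  ["p" ++ C₁.live]
18. n5.ok = 9  [C₁.ok - 14]
19. n5.key = true  [C₁.key == false]
20. n5.mk = "wqq"  ["w" ++ D.env]
21. n3.live = "wqqp"  [C₁.mk ++ "p"]
22. n3.ok = 25  [(if C₁.key then C₁.ok else g.off) + 16]
23. n3.key = false  [C₁.ok > 9]
24. n3.mk = "pqnmwqq"  [C₁.live ++ C₁.mk]
25. n12.key = true  [C.key == false]
26. n15.mk = "nx"  [terminal]
27. n14.live = "knx"  ["k" ++ h.mk]
28. n14.ok = 9  [len(h.mk) + 7]
29. n14.key = false  [false]
30. n14.mk = "yr"  ["yr"]
31. n16.sig = 18  [terminal]
32. n13.live = "w"  [if C₁.key then C₁.live else "w"]
33. n13.ok = 4  [C₁.ok - 5]
34. n13.key = false  [false]
35. n13.mk = "nyr"  ["n" ++ C₁.mk]
36. n18.mk = "rp"  [terminal]
37. n20.sig = 25  [terminal]
38. n19.live = "vu"  ["vu"]
39. n19.ok = 10  [10]
40. n19.key = false  [d.sig > 25]
41. n19.mk = "vk"  ["vk"]
42. n21.cnt = true  [terminal]
43. n17.live = "r"  [if C₁.key then C₁.mk else "r"]
44. n17.ok = 3  [C₁.ok - 7]
45. n17.key = true  [C₁.ok > 9]
46. n17.mk = "vkrp"  [C₁.mk ++ h.mk]
47. n22.off = -6  [terminal]
48. n12.env = "rn"  [C₁.live ++ "n"]
49. n12.tag = false  [D.key == false]
50. n12.fin = 27  [C₁.ok + g.off + 30]
51. n1.mk = 15  [len(D.env) + 13]
52. n0.env = false  [A.mk > 15]

false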